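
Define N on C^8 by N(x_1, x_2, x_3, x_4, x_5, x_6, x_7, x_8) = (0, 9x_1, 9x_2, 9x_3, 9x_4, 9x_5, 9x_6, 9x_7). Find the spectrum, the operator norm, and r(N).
sigma(N) = {0}; ||N|| = 9; r(N) = 0. (N is nilpotent with N^8 = 0.)

On C^8, N is a strictly lower-triangular matrix with 9 on the subdiagonal and zeros elsewhere, so its characteristic polynomial is lambda^8 and every eigenvalue is 0: sigma(N) = {0}. For the operator norm, N e_i = 9e_{i+1} for i = 1, ..., 7 and N e_8 = 0, so the singular values of N are 9 (with multiplicity 7) and 0; hence ||N|| = 9. The spectral radius r(N) = max|lambda| = 0. Note ||N|| > r(N) — characteristic of non-normal nilpotent operators. Indeed N^8 = 0.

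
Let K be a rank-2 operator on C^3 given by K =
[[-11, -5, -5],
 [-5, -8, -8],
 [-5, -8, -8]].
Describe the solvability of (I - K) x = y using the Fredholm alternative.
(I - K) is invertible (det(I - K) = 154 ≠ 0), so for every y in C^3 the equation (I - K) x = y has a unique solution.

K has rank 2 and factors as K = U V^T = u1 v1^T + u2 v2^T with u1 = (3, 3, 3), v1 = (-3, -2, -2), u2 = (-1, 2, 2), v2 = (2, -1, -1) (multiplying out reproduces the displayed K). The nonzero eigenvalues of U V^T coincide with those of the 2 x 2 matrix G = V^T U = [[v1·u1, v1·u2], [v2·u1, v2·u2]] = [[-21, -5], [0, -6]], and by the Sylvester determinant identity det(I_3 - U V^T) = det(I_2 - V^T U) = det([[22, 5], [0, 7]]) = (22)(7) - (5)(0) = 154. (Direct check: I - K =
[[12, 5, 5],
 [5, 9, 8],
 [5, 8, 9]]
has determinant 154.) The finite-dimensional Fredholm alternative says: either (I - K) is invertible, or ker(I - K) ≠ {0} and then range(I - K) = ker((I - K)^*)^⊥, with dim ker(I - K) = dim ker((I - K)^*). Since det(I - K) ≠ 0, 1 is not an eigenvalue of K and ker(I - K) = {0}, so we are in the first case: for every y there is a unique x = (I - K)^(-1) y. (Explicitly, by the Woodbury identity, (I - U V^T)^(-1) = I + U (I_2 - G)^(-1) V^T.)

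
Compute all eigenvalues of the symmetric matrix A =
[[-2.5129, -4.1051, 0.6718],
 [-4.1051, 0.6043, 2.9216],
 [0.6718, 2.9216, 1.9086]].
sigma(A) ≈ {-6, 1, 5}

A is real symmetric, so its spectrum consists of real eigenvalues. Expanding the characteristic polynomial of the displayed matrix gives
  det(λ I - A) = p(λ) = λ^3 + (0)λ^2 + (-31)λ + (30).
Solving p(λ) = 0 yields eigenvalues ≈ -6, 1, 5. (A is shown rounded to 4 decimals, so these recover the underlying integer eigenvalues to within that precision.)
Verification: the trace of A = 0 equals the sum of eigenvalues 0, and det(A) ≈ -29.9994 matches the eigenvalue product -30.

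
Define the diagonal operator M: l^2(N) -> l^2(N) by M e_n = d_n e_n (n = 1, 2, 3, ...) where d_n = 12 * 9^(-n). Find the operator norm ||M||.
||M|| = 4/3 (attained at n = 1)

For M diagonal, ||M|| = sup_n |d_n|. The sequence d_n = 12 * 9^(-n) is positive and strictly decreasing (ratio 9^(-1) < 1), so the supremum is d_1 = 12/9 = 4/3. Hence ||M|| = 4/3.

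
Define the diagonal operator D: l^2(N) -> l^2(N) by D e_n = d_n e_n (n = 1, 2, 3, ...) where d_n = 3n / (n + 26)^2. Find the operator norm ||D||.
||D|| = 3/104 (attained at n = 26)

For D diagonal, ||D|| = sup_n |d_n|. Treat f(x) = 3x / (x + 26)^2 for real x > 0. By the quotient rule, f'(x) = 3(26 - x)/(x + 26)^3, which is positive for x < 26 and negative for x > 26. So f has a unique maximum at x = 26, and since 26 is a positive integer, the supremum over n ≥ 1 is attained at n = 26: d_26 = 3·26/(26 + 26)^2 = 3·26/2704 = 3/104. Hence ||D|| = 3/104.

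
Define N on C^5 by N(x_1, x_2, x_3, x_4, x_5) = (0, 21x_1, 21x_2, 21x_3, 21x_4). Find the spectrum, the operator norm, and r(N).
sigma(N) = {0}; ||N|| = 21; r(N) = 0. (N is nilpotent with N^5 = 0.)

On C^5, N is a strictly lower-triangular matrix with 21 on the subdiagonal and zeros elsewhere, so its characteristic polynomial is lambda^5 and every eigenvalue is 0: sigma(N) = {0}. For the operator norm, N e_i = 21e_{i+1} for i = 1, ..., 4 and N e_5 = 0, so the singular values of N are 21 (with multiplicity 4) and 0; hence ||N|| = 21. The spectral radius r(N) = max|lambda| = 0. Note ||N|| > r(N) — characteristic of non-normal nilpotent operators. Indeed N^5 = 0.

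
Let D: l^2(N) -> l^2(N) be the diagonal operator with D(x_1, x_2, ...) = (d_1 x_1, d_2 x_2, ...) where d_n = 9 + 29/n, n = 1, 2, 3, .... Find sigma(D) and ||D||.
sigma(D) = {9 + 29/n : n ≥ 1} ∪ {9}; ||D|| = 38

A bounded diagonal operator on l^2 with diagonal entries d_n has spectrum equal to the closure of {d_n : n ≥ 1}: every d_n is an eigenvalue (with eigenvector e_n), so {d_n} ⊂ sigma(D); the spectrum is closed, so its closure is too; and for lambda not in the closure, (D - lambda I) has bounded inverse (the diagonal entries 1/(d_n - lambda) are bounded). For our sequence d_n = 9 + 29/n, n = 1, 2, 3, ...:
  - {d_n} = {9 + 29/n : n ≥ 1}; the only limit point is 9
  - closure = {9 + 29/n : n ≥ 1} ∪ {9}
For the norm: a diagonal operator has ||D|| = sup_n |d_n|. Here d_n = 9 + 29/n is positive and decreasing, so sup_n |d_n| = d_1 = 9 + 29 = 38. So ||D|| = 38.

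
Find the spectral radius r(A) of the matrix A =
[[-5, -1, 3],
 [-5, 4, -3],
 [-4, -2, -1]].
r(A) ≈ 5.4264

The eigenvalues of A are the roots of its characteristic polynomial. With M = A (coefficients from the trace, the sum of principal 2x2 minors, and det A):
  p(λ) = det(λ I - M) = λ^3 + 2λ^2 - 18λ - 121.
No integer candidate from the rational root theorem (±divisors of 121) is a root, so the roots are irrational. The cubic discriminant is Δ = -288403 < 0, so there is one real root and a complex-conjugate pair. p(5) = -36 and p(6) = 59 have opposite signs, so a root lies in (5, 6); Newton's method refines it to λ ≈ 5.4264. Dividing out (λ - (5.4264)) leaves approximately λ^2 + 7.4264λ + 22.2984. For λ^2 + 7.4264λ + 22.2984 the discriminant is -34.0426. It is negative, so the remaining roots are the complex-conjugate pair λ ≈ -3.7132 ± 2.9173i. Their product equals the constant term, so |λ|^2 ≈ 22.2984 and |λ| ≈ 4.7221.
Thus the eigenvalues (to 4 decimals) are 5.4264 (modulus 5.4264); -3.7132 ± 2.9173i (modulus 4.7221). The spectral radius is the largest modulus: r(A) ≈ 5.4264. (Cross-check: r(A) ≤ ||A||_2 ≈ 8.2357; equality holds whenever A is normal, though it can also hold for some non-normal A.)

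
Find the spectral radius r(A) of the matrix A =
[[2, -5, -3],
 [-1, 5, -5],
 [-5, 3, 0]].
r(A) ≈ 6.6333

The eigenvalues of A are the roots of its characteristic polynomial. With M = A (coefficients from the trace, the sum of principal 2x2 minors, and det A):
  p(λ) = det(λ I - M) = λ^3 - 7λ^2 + 5λ + 161.
No integer candidate from the rational root theorem (±divisors of 161) is a root, so the roots are irrational. The cubic discriminant is Δ = -579680 < 0, so there is one real root and a complex-conjugate pair. p(-4) = -35 and p(-3) = 56 have opposite signs, so a root lies in (-4, -3); Newton's method refines it to λ ≈ -3.659. Dividing out (λ - (-3.659)) leaves approximately λ^2 - 10.659λ + 44.0012. For λ^2 - 10.659λ + 44.0012 the discriminant is -62.3906. It is negative, so the remaining roots are the complex-conjugate pair λ ≈ 5.3295 ± 3.9494i. Their product equals the constant term, so |λ|^2 ≈ 44.0012 and |λ| ≈ 6.6333.
Thus the eigenvalues (to 4 decimals) are -3.659 (modulus 3.659); 5.3295 ± 3.9494i (modulus 6.6333). The spectral radius is the largest modulus: r(A) ≈ 6.6333. (Cross-check: r(A) ≤ ||A||_2 ≈ 8.9012; equality holds whenever A is normal, though it can also hold for some non-normal A.)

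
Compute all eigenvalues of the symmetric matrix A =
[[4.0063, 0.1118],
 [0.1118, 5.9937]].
sigma(A) ≈ {4, 6}

A is real symmetric, so its spectrum consists of real eigenvalues. Expanding the characteristic polynomial of the displayed matrix gives
  det(λ I - A) = p(λ) = λ^2 + (-10)λ + (24).
Solving p(λ) = 0 yields eigenvalues ≈ 4, 6. (A is shown rounded to 4 decimals, so these recover the underlying integer eigenvalues to within that precision.)
Verification: the trace of A = 10 equals the sum of eigenvalues 10, and det(A) ≈ 24.0001 matches the eigenvalue product 24.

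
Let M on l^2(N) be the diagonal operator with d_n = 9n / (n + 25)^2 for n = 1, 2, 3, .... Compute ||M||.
||M|| = 9/100 (attained at n = 25)

For M diagonal, ||M|| = sup_n |d_n|. Treat f(x) = 9x / (x + 25)^2 for real x > 0. By the quotient rule, f'(x) = 9(25 - x)/(x + 25)^3, which is positive for x < 25 and negative for x > 25. So f has a unique maximum at x = 25, and since 25 is a positive integer, the supremum over n ≥ 1 is attained at n = 25: d_25 = 9·25/(25 + 25)^2 = 9·25/2500 = 9/100. Hence ||M|| = 9/100.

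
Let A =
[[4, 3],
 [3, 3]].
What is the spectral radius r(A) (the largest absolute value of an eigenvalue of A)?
r(A) = (7 + sqrt(37))/2 ≈ 6.5414

The eigenvalues of A are the roots of its characteristic polynomial. With M = A (coefficients from the trace and determinant):
  p(λ) = det(λ I - M) = λ^2 - 7λ + 3.
For λ^2 - 7λ + 3 the discriminant is 37. It is nonnegative but not a perfect square, so the roots are real and irrational: λ = (7 ± sqrt(37))/2 ≈ 6.5414, 0.4586.
Thus the eigenvalues (to 4 decimals) are 6.5414 (modulus 6.5414); 0.4586 (modulus 0.4586). The spectral radius is the largest modulus: r(A) = (7 + sqrt(37))/2 ≈ 6.5414. (Cross-check: r(A) ≤ ||A||_2 ≈ 6.5414; equality holds whenever A is normal, though it can also hold for some non-normal A.)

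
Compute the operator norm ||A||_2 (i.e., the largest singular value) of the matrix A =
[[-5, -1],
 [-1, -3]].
||A||_2 = sqrt((36 + sqrt(512))/2) ≈ 5.4142 (= sqrt(largest eigenvalue of A^T A))

||A||_2 = sigma_max(A) = sqrt(lambda_max(A^T A)). Form the symmetric matrix M = A^T A =
[[26, 8],
 [8, 10]].
Its characteristic polynomial (trace, determinant of M give the coefficients) is
  p(λ) = det(λ I - M) = λ^2 - 36λ + 196.
For λ^2 - 36λ + 196 the discriminant is 512. It is nonnegative but not a perfect square, so the roots are real and irrational: λ = (36 ± sqrt(512))/2 ≈ 29.3137, 6.6863.
So the eigenvalues of A^T A are ≈ 6.6863, 29.3137 (all ≥ 0, as they must be for A^T A). The largest is λ_max = (36 + sqrt(512))/2 ≈ 29.3137, hence ||A||_2 = sqrt(λ_max) = sqrt((36 + sqrt(512))/2) ≈ 5.4142.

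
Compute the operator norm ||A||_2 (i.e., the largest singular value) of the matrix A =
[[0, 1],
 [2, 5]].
||A||_2 = sqrt((30 + sqrt(884))/2) ≈ 5.465 (= sqrt(largest eigenvalue of A^T A))

||A||_2 = sigma_max(A) = sqrt(lambda_max(A^T A)). Form the symmetric matrix M = A^T A =
[[4, 10],
 [10, 26]].
Its characteristic polynomial (trace, determinant of M give the coefficients) is
  p(λ) = det(λ I - M) = λ^2 - 30λ + 4.
For λ^2 - 30λ + 4 the discriminant is 884. It is nonnegative but not a perfect square, so the roots are real and irrational: λ = (30 ± sqrt(884))/2 ≈ 29.8661, 0.1339.
So the eigenvalues of A^T A are ≈ 0.1339, 29.8661 (all ≥ 0, as they must be for A^T A). The largest is λ_max = (30 + sqrt(884))/2 ≈ 29.8661, hence ||A||_2 = sqrt(λ_max) = sqrt((30 + sqrt(884))/2) ≈ 5.465.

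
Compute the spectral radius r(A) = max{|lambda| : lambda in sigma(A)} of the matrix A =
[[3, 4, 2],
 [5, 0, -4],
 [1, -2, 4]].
r(A) = (2 + sqrt(116))/2 ≈ 6.3852

The eigenvalues of A are the roots of its characteristic polynomial. With M = A (coefficients from the trace, the sum of principal 2x2 minors, and det A):
  p(λ) = det(λ I - M) = λ^3 - 7λ^2 - 18λ + 140.
By the rational root theorem any rational root is an integer divisor of 140. Testing λ = 5: p(5) = 125 - 175 - 90 + 140 = 0, so λ = 5 is a root. Dividing out (λ - 5) leaves p(λ) = (λ - 5)(λ^2 - 2λ - 28). For λ^2 - 2λ - 28 the discriminant is 116. It is nonnegative but not a perfect square, so the roots are real and irrational: λ = (2 ± sqrt(116))/2 ≈ 6.3852, -4.3852.
Thus the eigenvalues (to 4 decimals) are 6.3852 (modulus 6.3852); -4.3852 (modulus 4.3852); 5 (modulus 5). The spectral radius is the largest modulus: r(A) = (2 + sqrt(116))/2 ≈ 6.3852. (Cross-check: r(A) ≤ ||A||_2 ≈ 6.8856; equality holds whenever A is normal, though it can also hold for some non-normal A.)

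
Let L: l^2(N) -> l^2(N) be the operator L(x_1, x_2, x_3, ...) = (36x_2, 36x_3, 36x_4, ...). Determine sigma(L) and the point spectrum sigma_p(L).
sigma(L) = closed disk {z in C : |z| ≤ 36}; sigma_p(L) = open disk {z in C : |z| < 36}

Note L = 36·V where V is the unit left shift (V x)_k = x_{k+1}; so sigma(L) = 36·sigma(V) and ||L|| = 36||V||. ||L x||^2 = 1296sum_{k≥2} |x_k|^2 ≤ 1296||x||^2, with equality on {x : x_1 = 0}, so ||L|| = 36. For any lambda with |lambda| < 36, set r = lambda/36 (|r| < 1); the vector x = (1, r, r^2, ...) is in l^2 and satisfies L x = 36(r, r^2, ...) = lambda x, so lambda is an eigenvalue. On the boundary |lambda| = 36 the geometric series diverges, so no l^2 eigenvector exists, but these lambda lie in the approximate point spectrum. Hence sigma(L) is the closed disk of radius 36 and sigma_p(L) is the open disk.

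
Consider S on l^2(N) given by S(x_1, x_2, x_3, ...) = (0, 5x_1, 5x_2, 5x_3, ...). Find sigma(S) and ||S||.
sigma(S) = closed disk {z in C : |z| ≤ 5}; ||S|| = 5

Note S = 5·U where U is the unit right shift (U x)_k = x_{k-1} (with x_0 := 0); so ||S|| = 5||U|| and sigma(S) = 5·sigma(U). ||S x||^2 = sum_{k≥1} |5x_k|^2 = 25||x||^2, so ||S|| = 5 and sigma(S) ⊂ {|z| ≤ 5}. For any |lambda| < 5, the equation (S - lambda I) x = 0 forces x_1 = 0, then 5x_k = lambda x_{k+1} ⇒ x = 0, so S has no eigenvalues. But (S - lambda I) is not surjective for |lambda| < 5: solving (S - lambda I) x = e_1 would require x_n proportional to (lambda/5)^(-n), which is not in l^2. So every |lambda| < 5 lies in the residual spectrum. The boundary |lambda| = 5 is in the approximate point spectrum (the spectrum is closed). Hence sigma(S) is the closed disk of radius 5.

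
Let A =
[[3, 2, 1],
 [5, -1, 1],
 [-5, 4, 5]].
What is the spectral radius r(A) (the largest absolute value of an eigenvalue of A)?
r(A) ≈ 5.0595

The eigenvalues of A are the roots of its characteristic polynomial. With M = A (coefficients from the trace, the sum of principal 2x2 minors, and det A):
  p(λ) = det(λ I - M) = λ^3 - 7λ^2 - 2λ + 72.
No integer candidate from the rational root theorem (±divisors of 72) is a root, so the roots are irrational. The cubic discriminant is Δ = -22812 < 0, so there is one real root and a complex-conjugate pair. p(-3) = -12 and p(-2) = 40 have opposite signs, so a root lies in (-3, -2); Newton's method refines it to λ ≈ -2.8126. Dividing out (λ - (-2.8126)) leaves approximately λ^2 - 9.8126λ + 25.599. For λ^2 - 9.8126λ + 25.599 the discriminant is -6.1088. It is negative, so the remaining roots are the complex-conjugate pair λ ≈ 4.9063 ± 1.2358i. Their product equals the constant term, so |λ|^2 ≈ 25.599 and |λ| ≈ 5.0595.
Thus the eigenvalues (to 4 decimals) are -2.8126 (modulus 2.8126); 4.9063 ± 1.2358i (modulus 5.0595). The spectral radius is the largest modulus: r(A) ≈ 5.0595. (Cross-check: r(A) ≤ ||A||_2 ≈ 8.8548; equality holds whenever A is normal, though it can also hold for some non-normal A.)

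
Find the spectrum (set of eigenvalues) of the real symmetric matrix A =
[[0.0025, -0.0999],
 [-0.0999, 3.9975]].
sigma(A) ≈ {0, 4}

A is real symmetric, so its spectrum consists of real eigenvalues. Expanding the characteristic polynomial of the displayed matrix gives
  det(λ I - A) = p(λ) = λ^2 + (-4)λ + (0).
Solving p(λ) = 0 yields eigenvalues ≈ 0, 4. (A is shown rounded to 4 decimals, so these recover the underlying integer eigenvalues to within that precision.)
Verification: the trace of A = 4 equals the sum of eigenvalues 4, and det(A) ≈ 0.0000 matches the eigenvalue product 0.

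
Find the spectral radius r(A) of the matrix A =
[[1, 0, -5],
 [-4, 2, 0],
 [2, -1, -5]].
r(A) ≈ 3.603

The eigenvalues of A are the roots of its characteristic polynomial. With M = A (coefficients from the trace, the sum of principal 2x2 minors, and det A):
  p(λ) = det(λ I - M) = λ^3 + 2λ^2 - 3λ + 10.
No integer candidate from the rational root theorem (±divisors of 10) is a root, so the roots are irrational. The cubic discriminant is Δ = -3956 < 0, so there is one real root and a complex-conjugate pair. p(-4) = -10 and p(-3) = 10 have opposite signs, so a root lies in (-4, -3); Newton's method refines it to λ ≈ -3.603. Dividing out (λ - (-3.603)) leaves approximately λ^2 - 1.603λ + 2.7755. For λ^2 - 1.603λ + 2.7755 the discriminant is -8.5324. It is negative, so the remaining roots are the complex-conjugate pair λ ≈ 0.8015 ± 1.4605i. Their product equals the constant term, so |λ|^2 ≈ 2.7755 and |λ| ≈ 1.666.
Thus the eigenvalues (to 4 decimals) are -3.603 (modulus 3.603); 0.8015 ± 1.4605i (modulus 1.666). The spectral radius is the largest modulus: r(A) ≈ 3.603. (Cross-check: r(A) ≤ ||A||_2 ≈ 7.6005; equality holds whenever A is normal, though it can also hold for some non-normal A.)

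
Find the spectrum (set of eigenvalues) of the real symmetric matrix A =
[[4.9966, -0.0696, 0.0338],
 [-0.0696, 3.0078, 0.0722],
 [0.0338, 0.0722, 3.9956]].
sigma(A) ≈ {3, 4, 5}

A is real symmetric, so its spectrum consists of real eigenvalues. Expanding the characteristic polynomial of the displayed matrix gives
  det(λ I - A) = p(λ) = λ^3 + (-12)λ^2 + (47)λ + (-60).
Solving p(λ) = 0 yields eigenvalues ≈ 3, 4, 5. (A is shown rounded to 4 decimals, so these recover the underlying integer eigenvalues to within that precision.)
Verification: the trace of A = 12 equals the sum of eigenvalues 12, and det(A) ≈ 59.9998 matches the eigenvalue product 60.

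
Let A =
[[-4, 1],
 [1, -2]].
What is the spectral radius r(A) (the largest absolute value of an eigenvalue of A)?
r(A) = (6 + sqrt(8))/2 ≈ 4.4142

The eigenvalues of A are the roots of its characteristic polynomial. With M = A (coefficients from the trace and determinant):
  p(λ) = det(λ I - M) = λ^2 + 6λ + 7.
For λ^2 + 6λ + 7 the discriminant is 8. It is nonnegative but not a perfect square, so the roots are real and irrational: λ = (-6 ± sqrt(8))/2 ≈ -1.5858, -4.4142.
Thus the eigenvalues (to 4 decimals) are -1.5858 (modulus 1.5858); -4.4142 (modulus 4.4142). The spectral radius is the largest modulus: r(A) = (6 + sqrt(8))/2 ≈ 4.4142. (Cross-check: r(A) ≤ ||A||_2 ≈ 4.4142; equality holds whenever A is normal, though it can also hold for some non-normal A.)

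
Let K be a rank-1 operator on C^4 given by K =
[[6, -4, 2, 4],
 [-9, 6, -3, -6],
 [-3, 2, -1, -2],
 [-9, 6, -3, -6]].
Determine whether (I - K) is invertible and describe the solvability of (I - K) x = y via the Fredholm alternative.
(I - K) is invertible (det(I - K) = -4 ≠ 0), so for every y in C^4 the equation (I - K) x = y has a unique solution.

K has rank 1, so it is an outer product K = u v^T: every row of K is a multiple of one row vector. Reading off the entries, u = (2, -3, -1, -3) and v = (3, -2, 1, 2) (row i of K equals u_i·v^T). A rank-one matrix u v^T satisfies K u = u (v·u) and kills the (3)-dimensional subspace v^⊥, so its characteristic polynomial is lambda^3 (lambda - v·u) with v·u = tr K = 5. Hence the eigenvalues of I - K are 1 (multiplicity 3) and 1 - (5) = -4, so det(I - K) = -4. (Direct check: I - K =
[[-5, 4, -2, -4],
 [9, -5, 3, 6],
 [3, -2, 2, 2],
 [9, -6, 3, 7]]
has determinant -4.) The finite-dimensional Fredholm alternative says: either (I - K) is invertible, or ker(I - K) ≠ {0} and then range(I - K) = ker((I - K)^*)^⊥, with dim ker(I - K) = dim ker((I - K)^*). Since det(I - K) ≠ 0, 1 is not an eigenvalue of K and ker(I - K) = {0}, so we are in the first case: for every y there is a unique x = (I - K)^(-1) y. Explicitly, by the Sherman–Morrison formula, (I - u v^T)^(-1) = I + u v^T/(1 - v·u), i.e. (I - K)^(-1) = I + K/(-4).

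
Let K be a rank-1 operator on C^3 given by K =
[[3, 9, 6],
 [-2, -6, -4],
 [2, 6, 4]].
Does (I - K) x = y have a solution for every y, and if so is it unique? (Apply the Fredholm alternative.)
(I - K) is singular (det(I - K) = 0, i.e. 1 ∈ sigma(K)). (I - K) x = y is solvable iff y ⊥ ker((I - K)^*) = span{(-1, -3, -2)}, i.e. iff -y_1 - 3y_2 - 2y_3 = 0. When solvable, the solutions are x = y + c·(-3, 2, -2), c arbitrary (ker(I - K) = span{(-3, 2, -2)}, dimension 1).

K has rank 1, so it is an outer product K = u v^T: every row of K is a multiple of one row vector. Reading off the entries, u = (-3, 2, -2) and v = (-1, -3, -2) (row i of K equals u_i·v^T). A rank-one matrix u v^T satisfies K u = u (v·u) and kills the (2)-dimensional subspace v^⊥, so its characteristic polynomial is lambda^2 (lambda - v·u) with v·u = tr K = 1. Hence the eigenvalues of I - K are 1 (multiplicity 2) and 1 - (1) = 0, so det(I - K) = 0. (Direct check: I - K =
[[-2, -9, -6],
 [2, 7, 4],
 [-2, -6, -3]]
has determinant 0.) So 1 is an eigenvalue of K and (I - K) is not invertible. The finite-dimensional Fredholm alternative says: either (I - K) is invertible, or ker(I - K) ≠ {0} and then range(I - K) = ker((I - K)^*)^⊥, with dim ker(I - K) = dim ker((I - K)^*). We are in the second case, so we need both kernels. Kernel of I - K: (I - K) u = u - u (v·u) = u - u = 0, so ker(I - K) = span{u} = span{(-3, 2, -2)} (it is exactly 1-dimensional because rank(I - K) = 2). Kernel of the adjoint: K is real, so (I - K)^* = I - K^T = I - v u^T, and (I - v u^T) v = v - v (u·v) = 0; hence ker((I - K)^*) = span{v} = span{(-1, -3, -2)}. Therefore (I - K) x = y is solvable iff <y, v> = 0, i.e. iff -y_1 - 3y_2 - 2y_3 = 0. When this holds, K y = u (v·y) = 0, so (I - K) y = y and x = y is a particular solution; the full solution set is the line x = y + c·u = y + c·(-3, 2, -2), c ∈ C.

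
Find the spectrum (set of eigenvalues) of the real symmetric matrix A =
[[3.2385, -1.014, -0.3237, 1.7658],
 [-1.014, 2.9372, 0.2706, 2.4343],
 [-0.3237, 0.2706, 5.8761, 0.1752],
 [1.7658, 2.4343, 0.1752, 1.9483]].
sigma(A) ≈ {-1, 4, 5, 6}

A is real symmetric, so its spectrum consists of real eigenvalues. Expanding the characteristic polynomial of the displayed matrix gives
  det(λ I - A) = p(λ) = λ^4 + (-14)λ^3 + (59)λ^2 + (-46.0014)λ + (-120.0032).
Solving p(λ) = 0 yields eigenvalues ≈ -1, 4, 5, 6. (A is shown rounded to 4 decimals, so these recover the underlying integer eigenvalues to within that precision.)
Verification: the trace of A = 14 equals the sum of eigenvalues 14, and det(A) ≈ -120.0032 matches the eigenvalue product -120.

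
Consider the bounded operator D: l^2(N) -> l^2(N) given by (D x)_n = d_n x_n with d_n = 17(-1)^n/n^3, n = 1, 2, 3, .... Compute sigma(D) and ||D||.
sigma(D) = {17(-1)^n/n^3 : n ≥ 1} ∪ {0}; ||D|| = 17

A bounded diagonal operator on l^2 with diagonal entries d_n has spectrum equal to the closure of {d_n : n ≥ 1}: every d_n is an eigenvalue (with eigenvector e_n), so {d_n} ⊂ sigma(D); the spectrum is closed, so its closure is too; and for lambda not in the closure, (D - lambda I) has bounded inverse (the diagonal entries 1/(d_n - lambda) are bounded). For our sequence d_n = 17(-1)^n/n^3, n = 1, 2, 3, ...:
  - {d_n} = {17(-1)^n/n^3 : n ≥ 1}; the only limit point is 0
  - closure = {17(-1)^n/n^3 : n ≥ 1} ∪ {0}
For the norm: a diagonal operator has ||D|| = sup_n |d_n|. Here |d_n| = 17/n^3 is decreasing, so sup_n |d_n| = |d_1| = 17. So ||D|| = 17.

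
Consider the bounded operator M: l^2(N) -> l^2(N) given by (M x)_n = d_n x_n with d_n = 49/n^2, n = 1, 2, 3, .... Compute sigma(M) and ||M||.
sigma(M) = {49/n^2 : n ≥ 1} ∪ {0}; ||M|| = 49

A bounded diagonal operator on l^2 with diagonal entries d_n has spectrum equal to the closure of {d_n : n ≥ 1}: every d_n is an eigenvalue (with eigenvector e_n), so {d_n} ⊂ sigma(M); the spectrum is closed, so its closure is too; and for lambda not in the closure, (M - lambda I) has bounded inverse (the diagonal entries 1/(d_n - lambda) are bounded). For our sequence d_n = 49/n^2, n = 1, 2, 3, ...:
  - {d_n} = {49/n^2 : n ≥ 1}; the only limit point is 0
  - closure = {49/n^2 : n ≥ 1} ∪ {0}
For the norm: a diagonal operator has ||M|| = sup_n |d_n|. Here d_n = 49/n^2 is positive and decreasing, so sup_n |d_n| = d_1 = 49. So ||M|| = 49.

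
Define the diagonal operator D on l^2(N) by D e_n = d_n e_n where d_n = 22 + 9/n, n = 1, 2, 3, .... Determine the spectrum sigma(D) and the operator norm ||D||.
sigma(D) = {22 + 9/n : n ≥ 1} ∪ {22}; ||D|| = 31

A bounded diagonal operator on l^2 with diagonal entries d_n has spectrum equal to the closure of {d_n : n ≥ 1}: every d_n is an eigenvalue (with eigenvector e_n), so {d_n} ⊂ sigma(D); the spectrum is closed, so its closure is too; and for lambda not in the closure, (D - lambda I) has bounded inverse (the diagonal entries 1/(d_n - lambda) are bounded). For our sequence d_n = 22 + 9/n, n = 1, 2, 3, ...:
  - {d_n} = {22 + 9/n : n ≥ 1}; the only limit point is 22
  - closure = {22 + 9/n : n ≥ 1} ∪ {22}
For the norm: a diagonal operator has ||D|| = sup_n |d_n|. Here d_n = 22 + 9/n is positive and decreasing, so sup_n |d_n| = d_1 = 22 + 9 = 31. So ||D|| = 31.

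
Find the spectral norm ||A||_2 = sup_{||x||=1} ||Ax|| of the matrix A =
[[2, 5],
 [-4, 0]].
||A||_2 = sqrt((45 + sqrt(425))/2) ≈ 5.7278 (= sqrt(largest eigenvalue of A^T A))

||A||_2 = sigma_max(A) = sqrt(lambda_max(A^T A)). Form the symmetric matrix M = A^T A =
[[20, 10],
 [10, 25]].
Its characteristic polynomial (trace, determinant of M give the coefficients) is
  p(λ) = det(λ I - M) = λ^2 - 45λ + 400.
For λ^2 - 45λ + 400 the discriminant is 425. It is nonnegative but not a perfect square, so the roots are real and irrational: λ = (45 ± sqrt(425))/2 ≈ 32.8078, 12.1922.
So the eigenvalues of A^T A are ≈ 12.1922, 32.8078 (all ≥ 0, as they must be for A^T A). The largest is λ_max = (45 + sqrt(425))/2 ≈ 32.8078, hence ||A||_2 = sqrt(λ_max) = sqrt((45 + sqrt(425))/2) ≈ 5.7278.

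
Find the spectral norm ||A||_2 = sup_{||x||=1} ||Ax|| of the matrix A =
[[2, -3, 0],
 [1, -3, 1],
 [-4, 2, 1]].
||A||_2 ≈ 6.2096 (= sqrt(largest eigenvalue of A^T A))

||A||_2 = sigma_max(A) = sqrt(lambda_max(A^T A)). Form the symmetric matrix M = A^T A =
[[21, -17, -3],
 [-17, 22, -1],
 [-3, -1, 2]].
Its characteristic polynomial (trace, sum of principal 2x2 minors, determinant of M give the coefficients) is
  p(λ) = det(λ I - M) = λ^3 - 45λ^2 + 249λ - 25.
No integer candidate from the rational root theorem (±divisors of 25) is a root, so the roots are irrational. The cubic discriminant is Δ = 59711904 > 0, so there are three distinct real roots. p(0) = -25 and p(1) = 180 have opposite signs, so a root lies in (0, 1); Newton's method refines it to λ ≈ 0.1023. p(6) = 65 and p(7) = -144 have opposite signs, so a root lies in (6, 7); Newton's method refines it to λ ≈ 6.3385. p(38) = -671 and p(39) = 560 have opposite signs, so a root lies in (38, 39); Newton's method refines it to λ ≈ 38.5592. Check (Vieta): the three roots sum to 45, matching tr M = 45.
So the eigenvalues of A^T A are ≈ 0.1023, 6.3385, 38.5592 (all ≥ 0, as they must be for A^T A). The largest is λ_max ≈ 38.5592, hence ||A||_2 = sqrt(λ_max) ≈ 6.2096.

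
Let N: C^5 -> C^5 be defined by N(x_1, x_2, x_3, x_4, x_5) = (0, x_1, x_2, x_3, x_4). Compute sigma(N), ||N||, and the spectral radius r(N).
sigma(N) = {0}; ||N|| = 1; r(N) = 0. (N is nilpotent with N^5 = 0.)

On C^5, N is a strictly lower-triangular matrix with 1 on the subdiagonal and zeros elsewhere, so its characteristic polynomial is lambda^5 and every eigenvalue is 0: sigma(N) = {0}. For the operator norm, N e_i = e_{i+1} for i = 1, ..., 4 and N e_5 = 0, so the singular values of N are 1 (with multiplicity 4) and 0; hence ||N|| = 1. The spectral radius r(N) = max|lambda| = 0. Note ||N|| > r(N) — characteristic of non-normal nilpotent operators. Indeed N^5 = 0.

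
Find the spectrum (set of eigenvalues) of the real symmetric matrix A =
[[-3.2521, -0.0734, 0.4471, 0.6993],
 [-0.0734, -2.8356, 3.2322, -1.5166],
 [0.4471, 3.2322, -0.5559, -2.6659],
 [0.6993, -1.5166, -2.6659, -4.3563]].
sigma(A) ≈ {-6, -5, -3, 3}

A is real symmetric, so its spectrum consists of real eigenvalues. Expanding the characteristic polynomial of the displayed matrix gives
  det(λ I - A) = p(λ) = λ^4 + (11)λ^3 + (20.9988)λ^2 + (-99.0043)λ + (-270.0037).
Solving p(λ) = 0 yields eigenvalues ≈ -6, -5, -3, 3. (A is shown rounded to 4 decimals, so these recover the underlying integer eigenvalues to within that precision.)
Verification: the trace of A = -11 equals the sum of eigenvalues -11, and det(A) ≈ -270.0037 matches the eigenvalue product -270.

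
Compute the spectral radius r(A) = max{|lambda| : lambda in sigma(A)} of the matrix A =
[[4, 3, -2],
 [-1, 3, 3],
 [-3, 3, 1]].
r(A) ≈ 5.3274

The eigenvalues of A are the roots of its characteristic polynomial. With M = A (coefficients from the trace, the sum of principal 2x2 minors, and det A):
  p(λ) = det(λ I - M) = λ^3 - 8λ^2 + 7λ + 60.
No integer candidate from the rational root theorem (±divisors of 60) is a root, so the roots are irrational. The cubic discriminant is Δ = -33036 < 0, so there is one real root and a complex-conjugate pair. p(-3) = -60 and p(-2) = 6 have opposite signs, so a root lies in (-3, -2); Newton's method refines it to λ ≈ -2.114. Dividing out (λ - (-2.114)) leaves approximately λ^2 - 10.114λ + 28.3816. For λ^2 - 10.114λ + 28.3816 the discriminant is -11.2323. It is negative, so the remaining roots are the complex-conjugate pair λ ≈ 5.057 ± 1.6757i. Their product equals the constant term, so |λ|^2 ≈ 28.3816 and |λ| ≈ 5.3274.
Thus the eigenvalues (to 4 decimals) are -2.114 (modulus 2.114); 5.057 ± 1.6757i (modulus 5.3274). The spectral radius is the largest modulus: r(A) ≈ 5.3274. (Cross-check: r(A) ≤ ||A||_2 ≈ 6.0404; equality holds whenever A is normal, though it can also hold for some non-normal A.)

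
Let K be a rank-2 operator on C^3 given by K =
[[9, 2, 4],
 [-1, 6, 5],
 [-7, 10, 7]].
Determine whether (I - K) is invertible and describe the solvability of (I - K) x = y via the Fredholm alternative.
(I - K) is invertible (det(I - K) = 118 ≠ 0), so for every y in C^3 the equation (I - K) x = y has a unique solution.

K has rank 2 and factors as K = U V^T = u1 v1^T + u2 v2^T with u1 = (-3, -2, -2), v1 = (-1, -2, -2), u2 = (-2, 1, 3), v2 = (-3, 2, 1) (multiplying out reproduces the displayed K). The nonzero eigenvalues of U V^T coincide with those of the 2 x 2 matrix G = V^T U = [[v1·u1, v1·u2], [v2·u1, v2·u2]] = [[11, -6], [3, 11]], and by the Sylvester determinant identity det(I_3 - U V^T) = det(I_2 - V^T U) = det([[-10, 6], [-3, -10]]) = (-10)(-10) - (6)(-3) = 118. (Direct check: I - K =
[[-8, -2, -4],
 [1, -5, -5],
 [7, -10, -6]]
has determinant 118.) The finite-dimensional Fredholm alternative says: either (I - K) is invertible, or ker(I - K) ≠ {0} and then range(I - K) = ker((I - K)^*)^⊥, with dim ker(I - K) = dim ker((I - K)^*). Since det(I - K) ≠ 0, 1 is not an eigenvalue of K and ker(I - K) = {0}, so we are in the first case: for every y there is a unique x = (I - K)^(-1) y. (Explicitly, by the Woodbury identity, (I - U V^T)^(-1) = I + U (I_2 - G)^(-1) V^T.)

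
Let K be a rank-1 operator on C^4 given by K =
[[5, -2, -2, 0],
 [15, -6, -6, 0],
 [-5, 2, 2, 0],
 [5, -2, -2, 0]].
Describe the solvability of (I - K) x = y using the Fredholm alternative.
(I - K) is singular (det(I - K) = 0, i.e. 1 ∈ sigma(K)). (I - K) x = y is solvable iff y ⊥ ker((I - K)^*) = span{(5, -2, -2, 0)}, i.e. iff 5y_1 - 2y_2 - 2y_3 = 0. When solvable, the solutions are x = y + c·(1, 3, -1, 1), c arbitrary (ker(I - K) = span{(1, 3, -1, 1)}, dimension 1).

K has rank 1, so it is an outer product K = u v^T: every row of K is a multiple of one row vector. Reading off the entries, u = (1, 3, -1, 1) and v = (5, -2, -2, 0) (row i of K equals u_i·v^T). A rank-one matrix u v^T satisfies K u = u (v·u) and kills the (3)-dimensional subspace v^⊥, so its characteristic polynomial is lambda^3 (lambda - v·u) with v·u = tr K = 1. Hence the eigenvalues of I - K are 1 (multiplicity 3) and 1 - (1) = 0, so det(I - K) = 0. (Direct check: I - K =
[[-4, 2, 2, 0],
 [-15, 7, 6, 0],
 [5, -2, -1, 0],
 [-5, 2, 2, 1]]
has determinant 0.) So 1 is an eigenvalue of K and (I - K) is not invertible. The finite-dimensional Fredholm alternative says: either (I - K) is invertible, or ker(I - K) ≠ {0} and then range(I - K) = ker((I - K)^*)^⊥, with dim ker(I - K) = dim ker((I - K)^*). We are in the second case, so we need both kernels. Kernel of I - K: (I - K) u = u - u (v·u) = u - u = 0, so ker(I - K) = span{u} = span{(1, 3, -1, 1)} (it is exactly 1-dimensional because rank(I - K) = 3). Kernel of the adjoint: K is real, so (I - K)^* = I - K^T = I - v u^T, and (I - v u^T) v = v - v (u·v) = 0; hence ker((I - K)^*) = span{v} = span{(5, -2, -2, 0)}. Therefore (I - K) x = y is solvable iff <y, v> = 0, i.e. iff 5y_1 - 2y_2 - 2y_3 = 0. When this holds, K y = u (v·y) = 0, so (I - K) y = y and x = y is a particular solution; the full solution set is the line x = y + c·u = y + c·(1, 3, -1, 1), c ∈ C.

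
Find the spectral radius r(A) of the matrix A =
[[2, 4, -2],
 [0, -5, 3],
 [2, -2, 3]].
r(A) ≈ 3.5914

The eigenvalues of A are the roots of its characteristic polynomial. With M = A (coefficients from the trace, the sum of principal 2x2 minors, and det A):
  p(λ) = det(λ I - M) = λ^3 - 9λ + 14.
No integer candidate from the rational root theorem (±divisors of 14) is a root, so the roots are irrational. The cubic discriminant is Δ = -2376 < 0, so there is one real root and a complex-conjugate pair. p(-4) = -14 and p(-3) = 14 have opposite signs, so a root lies in (-4, -3); Newton's method refines it to λ ≈ -3.5914. Dividing out (λ - (-3.5914)) leaves approximately λ^2 - 3.5914λ + 3.8982. For λ^2 - 3.5914λ + 3.8982 the discriminant is -2.6946. It is negative, so the remaining roots are the complex-conjugate pair λ ≈ 1.7957 ± 0.8208i. Their product equals the constant term, so |λ|^2 ≈ 3.8982 and |λ| ≈ 1.9744.
Thus the eigenvalues (to 4 decimals) are -3.5914 (modulus 3.5914); 1.7957 ± 0.8208i (modulus 1.9744). The spectral radius is the largest modulus: r(A) ≈ 3.5914. (Cross-check: r(A) ≤ ||A||_2 ≈ 8.0487; equality holds whenever A is normal, though it can also hold for some non-normal A.)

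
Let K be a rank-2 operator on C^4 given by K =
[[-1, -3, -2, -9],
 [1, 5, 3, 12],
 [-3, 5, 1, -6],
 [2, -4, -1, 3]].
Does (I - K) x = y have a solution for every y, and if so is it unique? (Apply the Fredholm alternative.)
(I - K) is invertible (det(I - K) = 49 ≠ 0), so for every y in C^4 the equation (I - K) x = y has a unique solution.

K has rank 2 and factors as K = U V^T = u1 v1^T + u2 v2^T with u1 = (-1, 1, -3, 2), v1 = (1, -1, 0, 3), u2 = (-2, 3, 1, -1), v2 = (0, 2, 1, 3) (multiplying out reproduces the displayed K). The nonzero eigenvalues of U V^T coincide with those of the 2 x 2 matrix G = V^T U = [[v1·u1, v1·u2], [v2·u1, v2·u2]] = [[4, -8], [5, 4]], and by the Sylvester determinant identity det(I_4 - U V^T) = det(I_2 - V^T U) = det([[-3, 8], [-5, -3]]) = (-3)(-3) - (8)(-5) = 49. (Direct check: I - K =
[[2, 3, 2, 9],
 [-1, -4, -3, -12],
 [3, -5, 0, 6],
 [-2, 4, 1, -2]]
has determinant 49.) The finite-dimensional Fredholm alternative says: either (I - K) is invertible, or ker(I - K) ≠ {0} and then range(I - K) = ker((I - K)^*)^⊥, with dim ker(I - K) = dim ker((I - K)^*). Since det(I - K) ≠ 0, 1 is not an eigenvalue of K and ker(I - K) = {0}, so we are in the first case: for every y there is a unique x = (I - K)^(-1) y. (Explicitly, by the Woodbury identity, (I - U V^T)^(-1) = I + U (I_2 - G)^(-1) V^T.)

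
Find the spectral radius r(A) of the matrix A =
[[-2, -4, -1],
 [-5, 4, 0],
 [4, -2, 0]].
r(A) ≈ 6.0975

The eigenvalues of A are the roots of its characteristic polynomial. With M = A (coefficients from the trace, the sum of principal 2x2 minors, and det A):
  p(λ) = det(λ I - M) = λ^3 - 2λ^2 - 24λ - 6.
No integer candidate from the rational root theorem (±divisors of 6) is a root, so the roots are irrational. The cubic discriminant is Δ = 51252 > 0, so there are three distinct real roots. p(-4) = -6 and p(-3) = 21 have opposite signs, so a root lies in (-4, -3); Newton's method refines it to λ ≈ -3.8413. p(-1) = 15 and p(0) = -6 have opposite signs, so a root lies in (-1, 0); Newton's method refines it to λ ≈ -0.2562. p(6) = -6 and p(7) = 71 have opposite signs, so a root lies in (6, 7); Newton's method refines it to λ ≈ 6.0975. Check (Vieta): the three roots sum to 2, matching tr M = 2.
Thus the eigenvalues (to 4 decimals) are -3.8413 (modulus 3.8413); -0.2562 (modulus 0.2562); 6.0975 (modulus 6.0975). The spectral radius is the largest modulus: r(A) ≈ 6.0975. (Cross-check: r(A) ≤ ||A||_2 ≈ 7.8112; equality holds whenever A is normal, though it can also hold for some non-normal A.)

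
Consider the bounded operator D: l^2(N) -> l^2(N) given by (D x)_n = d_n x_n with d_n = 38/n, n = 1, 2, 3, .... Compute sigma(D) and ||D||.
sigma(D) = {38/n : n ≥ 1} ∪ {0}; ||D|| = 38

A bounded diagonal operator on l^2 with diagonal entries d_n has spectrum equal to the closure of {d_n : n ≥ 1}: every d_n is an eigenvalue (with eigenvector e_n), so {d_n} ⊂ sigma(D); the spectrum is closed, so its closure is too; and for lambda not in the closure, (D - lambda I) has bounded inverse (the diagonal entries 1/(d_n - lambda) are bounded). For our sequence d_n = 38/n, n = 1, 2, 3, ...:
  - {d_n} = {38/n : n ≥ 1}; the only limit point is 0
  - closure = {38/n : n ≥ 1} ∪ {0}
For the norm: a diagonal operator has ||D|| = sup_n |d_n|. Here d_n = 38/n is positive and decreasing, so sup_n |d_n| = d_1 = 38. So ||D|| = 38.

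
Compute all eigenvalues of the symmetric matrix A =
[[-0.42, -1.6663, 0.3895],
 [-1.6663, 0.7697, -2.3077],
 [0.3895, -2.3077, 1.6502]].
sigma(A) ≈ {-2, 0, 4}

A is real symmetric, so its spectrum consists of real eigenvalues. Expanding the characteristic polynomial of the displayed matrix gives
  det(λ I - A) = p(λ) = λ^3 + (-2)λ^2 + (-8)λ + (0).
Solving p(λ) = 0 yields eigenvalues ≈ -2, 0, 4. (A is shown rounded to 4 decimals, so these recover the underlying integer eigenvalues to within that precision.)
Verification: the trace of A = 2 equals the sum of eigenvalues 2, and det(A) ≈ 0.0001 matches the eigenvalue product 0.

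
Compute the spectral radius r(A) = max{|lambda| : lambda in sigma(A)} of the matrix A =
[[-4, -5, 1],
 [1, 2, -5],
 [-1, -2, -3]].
r(A) = (3 + sqrt(57))/2 ≈ 5.2749

The eigenvalues of A are the roots of its characteristic polynomial. With M = A (coefficients from the trace, the sum of principal 2x2 minors, and det A):
  p(λ) = det(λ I - M) = λ^3 + 5λ^2 - 6λ - 24.
By the rational root theorem any rational root is an integer divisor of 24. Testing λ = -2: p(-2) = -8 + 20 + 12 - 24 = 0, so λ = -2 is a root. Dividing out (λ + 2) leaves p(λ) = (λ + 2)(λ^2 + 3λ - 12). For λ^2 + 3λ - 12 the discriminant is 57. It is nonnegative but not a perfect square, so the roots are real and irrational: λ = (-3 ± sqrt(57))/2 ≈ 2.2749, -5.2749.
Thus the eigenvalues (to 4 decimals) are 2.2749 (modulus 2.2749); -5.2749 (modulus 5.2749); -2 (modulus 2). The spectral radius is the largest modulus: r(A) = (3 + sqrt(57))/2 ≈ 5.2749. (Cross-check: r(A) ≤ ||A||_2 ≈ 7.4942; equality holds whenever A is normal, though it can also hold for some non-normal A.)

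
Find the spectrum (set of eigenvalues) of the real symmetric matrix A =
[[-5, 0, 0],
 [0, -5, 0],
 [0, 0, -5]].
sigma(A) ≈ {-5} (-5 with multiplicity 3)

A is real symmetric, so its spectrum consists of real eigenvalues. Expanding the characteristic polynomial of the displayed matrix gives
  det(λ I - A) = p(λ) = λ^3 + (15)λ^2 + (75)λ + (125).
Solving p(λ) = 0 yields eigenvalues ≈ -5, -5, -5. (A is shown rounded to 4 decimals, so these recover the underlying integer eigenvalues to within that precision.)
Verification: the trace of A = -15 equals the sum of eigenvalues -15, and det(A) ≈ -125.0000 matches the eigenvalue product -125.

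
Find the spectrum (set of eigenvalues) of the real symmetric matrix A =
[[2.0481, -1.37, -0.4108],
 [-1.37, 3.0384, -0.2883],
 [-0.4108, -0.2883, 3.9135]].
sigma(A) ≈ {1, 4} (4 with multiplicity 2)

A is real symmetric, so its spectrum consists of real eigenvalues. Expanding the characteristic polynomial of the displayed matrix gives
  det(λ I - A) = p(λ) = λ^3 + (-9)λ^2 + (24)λ + (-16).
Solving p(λ) = 0 yields eigenvalues ≈ 1, 4, 4. (A is shown rounded to 4 decimals, so these recover the underlying integer eigenvalues to within that precision.)
Verification: the trace of A = 9 equals the sum of eigenvalues 9, and det(A) ≈ 16.0008 matches the eigenvalue product 16.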